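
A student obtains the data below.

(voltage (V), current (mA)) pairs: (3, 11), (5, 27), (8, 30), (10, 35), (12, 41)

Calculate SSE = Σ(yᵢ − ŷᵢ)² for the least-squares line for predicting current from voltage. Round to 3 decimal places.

n = 5, Σx = 38, Σy = 144, Σxy = 1250, Σx² = 342, Σy² = 4656
Sxx = Σx² − (Σx)²/n = 342 − 288.8 = 53.2
Sxy = Σxy − (Σx)(Σy)/n = 1250 − 1094.4 = 155.6
Syy = Σy² − (Σy)²/n = 4656 − 4147.2 = 508.8
b = Sxy/Sxx = 155.6/53.2 = 2.924812
SSE = Syy − b·Sxy = 508.8 − 2.924812·155.6 = 53.699248

53.699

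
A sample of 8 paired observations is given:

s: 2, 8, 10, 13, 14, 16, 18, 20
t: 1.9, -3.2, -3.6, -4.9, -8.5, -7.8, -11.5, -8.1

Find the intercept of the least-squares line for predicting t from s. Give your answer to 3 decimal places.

2.638

n = 8, Σx = 101, Σy = -45.7, Σxy = -734.3, Σx² = 1513
Sxx = Σx² − (Σx)²/n = 1513 − 1275.125 = 237.875
Sxy = Σxy − (Σx)(Σy)/n = -734.3 − (-576.9625) = -157.3375
b = Sxy/Sxx = -157.3375/237.875 = -0.661429
a = ȳ − b·x̄ = -5.7125 − (-0.661429)·12.625 = 2.638045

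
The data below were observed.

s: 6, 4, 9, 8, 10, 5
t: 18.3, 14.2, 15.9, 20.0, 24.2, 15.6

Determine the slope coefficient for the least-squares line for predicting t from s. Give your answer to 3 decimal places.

1.154

n = 6, Σx = 42, Σy = 108.2, Σxy = 789.7, Σx² = 322
Sxx = Σx² − (Σx)²/n = 322 − 294 = 28
Sxy = Σxy − (Σx)(Σy)/n = 789.7 − 757.4 = 32.3
b = Sxy/Sxx = 32.3/28 = 1.153571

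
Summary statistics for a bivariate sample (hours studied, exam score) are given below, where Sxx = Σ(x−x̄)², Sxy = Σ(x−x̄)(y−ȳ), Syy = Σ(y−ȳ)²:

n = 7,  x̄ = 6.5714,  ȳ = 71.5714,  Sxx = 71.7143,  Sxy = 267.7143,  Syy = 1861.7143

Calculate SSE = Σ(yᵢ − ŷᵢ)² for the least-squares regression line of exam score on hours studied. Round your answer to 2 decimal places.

b = Sxy/Sxx = 267.7143/71.7143 = 3.733067
SSE = Syy − b·Sxy = 1861.7143 − 3.733067·267.7143 = 862.318832

862.32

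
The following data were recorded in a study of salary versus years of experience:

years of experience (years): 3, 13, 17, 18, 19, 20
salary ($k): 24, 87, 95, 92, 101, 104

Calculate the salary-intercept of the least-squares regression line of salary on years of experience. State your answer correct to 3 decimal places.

14.922

n = 6, Σx = 90, Σy = 503, Σxy = 8473, Σx² = 1552
Sxx = Σx² − (Σx)²/n = 1552 − 1350 = 202
Sxy = Σxy − (Σx)(Σy)/n = 8473 − 7545 = 928
b = Sxy/Sxx = 928/202 = 4.594059
a = ȳ − b·x̄ = 83.833333 − 4.594059·15 = 14.922442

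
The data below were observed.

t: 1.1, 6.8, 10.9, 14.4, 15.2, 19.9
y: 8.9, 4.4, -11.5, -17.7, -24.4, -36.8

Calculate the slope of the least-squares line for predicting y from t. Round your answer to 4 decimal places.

-2.5363

n = 6, Σx = 68.3, Σy = -77.1, Σxy = -1443.72, Σx² = 1000.67
Sxx = Σx² − (Σx)²/n = 1000.67 − 777.481667 = 223.188333
Sxy = Σxy − (Σx)(Σy)/n = -1443.72 − (-877.655) = -566.065
b = Sxy/Sxx = -566.065/223.188333 = -2.536266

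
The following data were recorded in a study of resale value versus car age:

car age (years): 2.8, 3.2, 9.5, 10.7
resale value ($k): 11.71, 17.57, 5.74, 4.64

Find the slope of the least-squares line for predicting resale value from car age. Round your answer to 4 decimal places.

-1.3002

n = 4, Σx = 26.2, Σy = 39.66, Σxy = 193.19, Σx² = 222.82
Sxx = Σx² − (Σx)²/n = 222.82 − 171.61 = 51.21
Sxy = Σxy − (Σx)(Σy)/n = 193.19 − 259.773 = -66.583
b = Sxy/Sxx = -66.583/51.21 = -1.300195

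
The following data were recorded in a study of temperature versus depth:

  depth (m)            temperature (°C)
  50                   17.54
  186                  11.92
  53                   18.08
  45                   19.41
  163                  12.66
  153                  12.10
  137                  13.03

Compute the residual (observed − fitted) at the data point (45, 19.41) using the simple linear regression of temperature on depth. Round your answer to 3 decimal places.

0.954

n = 7, Σx = 787, Σy = 104.74, Σxy = 10625.8, Σx² = 110677
Sxx = Σx² − (Σx)²/n = 110677 − 88481.285714 = 22195.714286
Sxy = Σxy − (Σx)(Σy)/n = 10625.8 − 11775.768571 = -1149.968571
b = Sxy/Sxx = -1149.968571/22195.714286 = -0.051810
a = ȳ − b·x̄ = 14.962857 − (-0.051810)·112.428571 = 20.787825
ŷ(45) = 20.787825 + (-0.051810)·45 = 18.456358
residual = y − ŷ = 19.41 − 18.456358 = 0.953642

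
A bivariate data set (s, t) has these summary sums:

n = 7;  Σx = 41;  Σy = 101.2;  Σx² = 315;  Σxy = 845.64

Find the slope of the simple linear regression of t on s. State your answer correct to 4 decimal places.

3.3784

Sxx = Σx² − (Σx)²/n = 315 − 240.142857 = 74.857143
Sxy = Σxy − (Σx)(Σy)/n = 845.64 − 592.742857 = 252.897143
b = Sxy/Sxx = 252.897143/74.857143 = 3.378397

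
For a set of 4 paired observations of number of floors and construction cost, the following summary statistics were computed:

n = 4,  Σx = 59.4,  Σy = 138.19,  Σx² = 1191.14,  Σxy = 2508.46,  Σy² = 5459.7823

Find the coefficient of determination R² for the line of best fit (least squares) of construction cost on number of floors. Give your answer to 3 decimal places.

Sxx = Σx² − (Σx)²/n = 1191.14 − 882.09 = 309.05
Sxy = Σxy − (Σx)(Σy)/n = 2508.46 − 2052.1215 = 456.3385
Syy = Σy² − (Σy)²/n = 5459.7823 − 4774.119025 = 685.663275
R² = Sxy²/(Sxx·Syy) = (456.3385)²/(309.05·685.663275) = 0.982731

0.983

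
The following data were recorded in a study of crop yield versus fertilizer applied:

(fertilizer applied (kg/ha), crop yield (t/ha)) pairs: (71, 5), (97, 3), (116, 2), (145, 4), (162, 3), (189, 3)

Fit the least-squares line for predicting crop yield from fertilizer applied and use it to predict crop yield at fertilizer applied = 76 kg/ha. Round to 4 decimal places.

3.8394

n = 6, Σx = 780, Σy = 20, Σxy = 2511, Σx² = 110896
Sxx = Σx² − (Σx)²/n = 110896 − 101400 = 9496
Sxy = Σxy − (Σx)(Σy)/n = 2511 − 2600 = -89
b = Sxy/Sxx = -89/9496 = -0.009372
a = ȳ − b·x̄ = 3.333333 − (-0.009372)·130 = 4.551741
ŷ(76) = a + b·76 = 4.551741 + (-0.009372)·76 = 3.839441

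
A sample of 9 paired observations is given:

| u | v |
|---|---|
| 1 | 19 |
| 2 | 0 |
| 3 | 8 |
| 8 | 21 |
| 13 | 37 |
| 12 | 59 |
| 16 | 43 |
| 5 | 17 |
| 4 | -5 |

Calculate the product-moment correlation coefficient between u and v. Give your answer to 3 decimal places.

n = 9, Σx = 64, Σy = 199, Σxy = 2153, Σx² = 688, Σy² = 7879
Sxx = Σx² − (Σx)²/n = 688 − 455.111111 = 232.888889
Sxy = Σxy − (Σx)(Σy)/n = 2153 − 1415.111111 = 737.888889
Syy = Σy² − (Σy)²/n = 7879 − 4400.111111 = 3478.888889
r = Sxy/√(Sxx·Syy) = 737.888889/√(810194.567901) = 737.888889/900.108087 = 0.819778

0.820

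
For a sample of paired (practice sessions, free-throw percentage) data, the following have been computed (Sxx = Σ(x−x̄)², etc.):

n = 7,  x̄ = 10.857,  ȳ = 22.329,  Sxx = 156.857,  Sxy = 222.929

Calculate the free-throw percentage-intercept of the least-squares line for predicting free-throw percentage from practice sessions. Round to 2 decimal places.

6.90

b = Sxy/Sxx = 222.929/156.857 = 1.421224
a = ȳ − b·x̄ = 22.329 − 1.421224·10.857 = 6.898766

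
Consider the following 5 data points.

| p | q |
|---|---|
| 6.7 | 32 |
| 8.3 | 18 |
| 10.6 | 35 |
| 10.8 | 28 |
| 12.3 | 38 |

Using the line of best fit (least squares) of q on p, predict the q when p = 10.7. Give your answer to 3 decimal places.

n = 5, Σx = 48.7, Σy = 151, Σxy = 1504.6, Σx² = 494.07
Sxx = Σx² − (Σx)²/n = 494.07 − 474.338 = 19.732
Sxy = Σxy − (Σx)(Σy)/n = 1504.6 − 1470.74 = 33.86
b = Sxy/Sxx = 33.86/19.732 = 1.715994
a = ȳ − b·x̄ = 30.2 − 1.715994·9.74 = 13.486215
ŷ(10.7) = a + b·10.7 = 13.486215 + 1.715994·10.7 = 31.847355

31.847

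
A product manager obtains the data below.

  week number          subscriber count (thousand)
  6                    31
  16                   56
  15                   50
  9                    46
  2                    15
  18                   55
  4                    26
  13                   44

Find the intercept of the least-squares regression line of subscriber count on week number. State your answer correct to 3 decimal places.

15.841

n = 8, Σx = 83, Σy = 323, Σxy = 3942, Σx² = 1111
Sxx = Σx² − (Σx)²/n = 1111 − 861.125 = 249.875
Sxy = Σxy − (Σx)(Σy)/n = 3942 − 3351.125 = 590.875
b = Sxy/Sxx = 590.875/249.875 = 2.364682
a = ȳ − b·x̄ = 40.375 − 2.364682·10.375 = 15.841421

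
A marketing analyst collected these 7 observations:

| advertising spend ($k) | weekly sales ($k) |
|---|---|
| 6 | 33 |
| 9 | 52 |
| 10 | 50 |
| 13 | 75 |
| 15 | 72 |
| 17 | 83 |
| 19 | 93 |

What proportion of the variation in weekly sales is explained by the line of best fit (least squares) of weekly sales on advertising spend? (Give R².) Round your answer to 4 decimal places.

0.9583

n = 7, Σx = 89, Σy = 458, Σxy = 6399, Σx² = 1261, Σy² = 32640
Sxx = Σx² − (Σx)²/n = 1261 − 1131.571429 = 129.428571
Sxy = Σxy − (Σx)(Σy)/n = 6399 − 5823.142857 = 575.857143
Syy = Σy² − (Σy)²/n = 32640 − 29966.285714 = 2673.714286
R² = Sxy²/(Sxx·Syy) = (575.857143)²/(129.428571·2673.714286) = 0.958262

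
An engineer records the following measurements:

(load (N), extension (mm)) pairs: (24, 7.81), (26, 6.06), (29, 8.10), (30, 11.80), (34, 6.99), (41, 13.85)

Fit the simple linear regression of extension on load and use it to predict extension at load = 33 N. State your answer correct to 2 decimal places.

n = 6, Σx = 184, Σy = 54.61, Σxy = 1739.41, Σx² = 5830
Sxx = Σx² − (Σx)²/n = 5830 − 5642.666667 = 187.333333
Sxy = Σxy − (Σx)(Σy)/n = 1739.41 − 1674.706667 = 64.703333
b = Sxy/Sxx = 64.703333/187.333333 = 0.345391
a = ȳ − b·x̄ = 9.101667 − 0.345391·30.666667 = -1.490338
ŷ(33) = a + b·33 = -1.490338 + 0.345391·33 = 9.907580

9.91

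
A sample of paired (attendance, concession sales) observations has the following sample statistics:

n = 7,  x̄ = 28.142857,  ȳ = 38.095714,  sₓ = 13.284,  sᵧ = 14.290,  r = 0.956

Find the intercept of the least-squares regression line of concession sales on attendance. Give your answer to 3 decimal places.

b = r · sᵧ/sₓ = 0.956 · 14.29/13.284 = 1.028398
a = ȳ − b·x̄ = 38.095714 − 1.028398·28.142857 = 9.153654

9.154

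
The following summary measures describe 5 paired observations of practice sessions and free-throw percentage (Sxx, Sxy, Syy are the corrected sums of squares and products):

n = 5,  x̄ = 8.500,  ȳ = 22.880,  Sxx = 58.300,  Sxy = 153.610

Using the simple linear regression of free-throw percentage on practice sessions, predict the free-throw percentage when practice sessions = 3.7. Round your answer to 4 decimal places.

10.2329

b = Sxy/Sxx = 153.61/58.3 = 2.634820
a = ȳ − b·x̄ = 22.88 − 2.634820·8.5 = 0.484031
ŷ(3.7) = a + b·3.7 = 0.484031 + 2.634820·3.7 = 10.232864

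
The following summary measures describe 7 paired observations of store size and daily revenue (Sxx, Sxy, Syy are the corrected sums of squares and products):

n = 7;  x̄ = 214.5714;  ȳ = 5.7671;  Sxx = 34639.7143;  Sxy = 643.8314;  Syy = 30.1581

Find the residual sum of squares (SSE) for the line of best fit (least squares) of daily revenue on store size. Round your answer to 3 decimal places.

b = Sxy/Sxx = 643.8314/34639.7143 = 0.018587
SSE = Syy − b·Sxy = 30.1581 − 0.018587·643.8314 = 18.191521

18.192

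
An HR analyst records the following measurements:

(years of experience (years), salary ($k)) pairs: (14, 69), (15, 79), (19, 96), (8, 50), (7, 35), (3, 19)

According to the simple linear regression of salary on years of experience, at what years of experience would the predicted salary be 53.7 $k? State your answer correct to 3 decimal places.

n = 6, Σx = 66, Σy = 348, Σxy = 4677, Σx² = 904
Sxx = Σx² − (Σx)²/n = 904 − 726 = 178
Sxy = Σxy − (Σx)(Σy)/n = 4677 − 3828 = 849
b = Sxy/Sxx = 849/178 = 4.769663
a = ȳ − b·x̄ = 58 − 4.769663·11 = 5.533708
Set a + b·x = 53.7: x = (53.7 − 5.533708) / 4.769663 = 10.098469

10.098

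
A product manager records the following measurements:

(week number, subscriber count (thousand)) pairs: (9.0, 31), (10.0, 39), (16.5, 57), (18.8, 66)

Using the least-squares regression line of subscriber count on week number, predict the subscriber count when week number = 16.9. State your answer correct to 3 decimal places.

n = 4, Σx = 54.3, Σy = 193, Σxy = 2850.3, Σx² = 806.69
Sxx = Σx² − (Σx)²/n = 806.69 − 737.1225 = 69.5675
Sxy = Σxy − (Σx)(Σy)/n = 2850.3 − 2619.975 = 230.325
b = Sxy/Sxx = 230.325/69.5675 = 3.310813
a = ȳ − b·x̄ = 48.25 − 3.310813·13.575 = 3.305710
ŷ(16.9) = a + b·16.9 = 3.305710 + 3.310813·16.9 = 59.258454

59.258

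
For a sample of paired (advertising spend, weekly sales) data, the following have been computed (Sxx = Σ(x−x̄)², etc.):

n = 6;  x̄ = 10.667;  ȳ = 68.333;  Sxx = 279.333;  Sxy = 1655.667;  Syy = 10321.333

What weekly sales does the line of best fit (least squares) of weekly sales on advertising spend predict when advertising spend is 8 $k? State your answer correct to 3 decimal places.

b = Sxy/Sxx = 1655.667/279.333 = 5.927216
a = ȳ − b·x̄ = 68.333 − 5.927216·10.667 = 5.107388
ŷ(8) = a + b·8 = 5.107388 + 5.927216·8 = 52.525115

52.525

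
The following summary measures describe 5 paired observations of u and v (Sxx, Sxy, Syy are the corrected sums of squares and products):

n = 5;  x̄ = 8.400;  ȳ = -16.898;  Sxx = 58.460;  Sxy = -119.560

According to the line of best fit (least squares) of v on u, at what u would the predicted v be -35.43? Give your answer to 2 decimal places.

17.46

b = Sxy/Sxx = -119.56/58.46 = -2.045159
a = ȳ − b·x̄ = -16.898 − (-2.045159)·8.4 = 0.281336
Set a + b·x = -35.43: x = (-35.43 − 0.281336) / (-2.045159) = 17.461398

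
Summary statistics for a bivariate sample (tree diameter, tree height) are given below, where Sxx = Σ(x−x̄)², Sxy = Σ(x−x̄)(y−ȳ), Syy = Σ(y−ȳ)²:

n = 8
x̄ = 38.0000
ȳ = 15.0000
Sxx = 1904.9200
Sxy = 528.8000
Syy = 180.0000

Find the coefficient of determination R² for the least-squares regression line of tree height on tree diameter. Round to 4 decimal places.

R² = Sxy²/(Sxx·Syy) = (528.8)²/(1904.92·180) = 0.815518

0.8155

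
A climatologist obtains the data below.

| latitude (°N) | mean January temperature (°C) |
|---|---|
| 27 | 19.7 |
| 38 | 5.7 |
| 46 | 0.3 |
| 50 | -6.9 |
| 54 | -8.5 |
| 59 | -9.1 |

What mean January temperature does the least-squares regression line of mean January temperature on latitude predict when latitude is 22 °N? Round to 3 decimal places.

22.463

n = 6, Σx = 274, Σy = 1.2, Σxy = -578.6, Σx² = 13186
Sxx = Σx² − (Σx)²/n = 13186 − 12512.666667 = 673.333333
Sxy = Σxy − (Σx)(Σy)/n = -578.6 − 54.8 = -633.4
b = Sxy/Sxx = -633.4/673.333333 = -0.940693
a = ȳ − b·x̄ = 0.2 − (-0.940693)·45.666667 = 43.158317
ŷ(22) = a + b·22 = 43.158317 + (-0.940693)·22 = 22.463069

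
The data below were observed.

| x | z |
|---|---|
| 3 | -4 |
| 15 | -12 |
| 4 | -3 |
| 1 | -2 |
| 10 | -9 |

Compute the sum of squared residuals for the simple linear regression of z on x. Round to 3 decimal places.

n = 5, Σx = 33, Σy = -30, Σxy = -296, Σx² = 351, Σy² = 254
Sxx = Σx² − (Σx)²/n = 351 − 217.8 = 133.2
Sxy = Σxy − (Σx)(Σy)/n = -296 − (-198) = -98
Syy = Σy² − (Σy)²/n = 254 − 180 = 74
b = Sxy/Sxx = -98/133.2 = -0.735736
SSE = Syy − b·Sxy = 74 − (-0.735736)·(-98) = 1.897898

1.898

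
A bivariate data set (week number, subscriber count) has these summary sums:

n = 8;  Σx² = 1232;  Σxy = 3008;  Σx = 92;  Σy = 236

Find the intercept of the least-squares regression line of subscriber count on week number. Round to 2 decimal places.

Sxx = Σx² − (Σx)²/n = 1232 − 1058 = 174
Sxy = Σxy − (Σx)(Σy)/n = 3008 − 2714 = 294
b = Sxy/Sxx = 294/174 = 1.689655
a = ȳ − b·x̄ = 29.5 − 1.689655·11.5 = 10.068966

10.07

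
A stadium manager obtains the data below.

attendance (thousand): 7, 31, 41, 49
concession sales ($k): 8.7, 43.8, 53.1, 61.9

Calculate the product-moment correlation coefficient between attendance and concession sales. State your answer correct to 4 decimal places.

n = 4, Σx = 128, Σy = 167.5, Σxy = 6628.9, Σx² = 5092, Σy² = 8645.35
Sxx = Σx² − (Σx)²/n = 5092 − 4096 = 996
Sxy = Σxy − (Σx)(Σy)/n = 6628.9 − 5360 = 1268.9
Syy = Σy² − (Σy)²/n = 8645.35 − 7014.0625 = 1631.2875
r = Sxy/√(Sxx·Syy) = 1268.9/√(1624762.35) = 1268.9/1274.661661 = 0.995480

0.9955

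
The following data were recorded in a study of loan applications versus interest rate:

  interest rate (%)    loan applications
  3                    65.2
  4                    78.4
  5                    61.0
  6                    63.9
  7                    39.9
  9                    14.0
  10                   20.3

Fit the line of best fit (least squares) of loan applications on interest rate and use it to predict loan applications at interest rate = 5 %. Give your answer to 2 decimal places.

60.31

n = 7, Σx = 44, Σy = 342.7, Σxy = 1805.9, Σx² = 316
Sxx = Σx² − (Σx)²/n = 316 − 276.571429 = 39.428571
Sxy = Σxy − (Σx)(Σy)/n = 1805.9 − 2154.114286 = -348.214286
b = Sxy/Sxx = -348.214286/39.428571 = -8.831522
a = ȳ − b·x̄ = 48.957143 − (-8.831522)·6.285714 = 104.469565
ŷ(5) = a + b·5 = 104.469565 + (-8.831522)·5 = 60.311957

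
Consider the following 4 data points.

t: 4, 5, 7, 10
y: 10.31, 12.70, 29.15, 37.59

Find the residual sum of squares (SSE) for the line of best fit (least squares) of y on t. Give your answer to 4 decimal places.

27.7544

n = 4, Σx = 26, Σy = 89.75, Σxy = 684.69, Σx² = 190, Σy² = 2530.3167
Sxx = Σx² − (Σx)²/n = 190 − 169 = 21
Sxy = Σxy − (Σx)(Σy)/n = 684.69 − 583.375 = 101.315
Syy = Σy² − (Σy)²/n = 2530.3167 − 2013.765625 = 516.551075
b = Sxy/Sxx = 101.315/21 = 4.824524
SSE = Syy − b·Sxy = 516.551075 − 4.824524·101.315 = 27.754445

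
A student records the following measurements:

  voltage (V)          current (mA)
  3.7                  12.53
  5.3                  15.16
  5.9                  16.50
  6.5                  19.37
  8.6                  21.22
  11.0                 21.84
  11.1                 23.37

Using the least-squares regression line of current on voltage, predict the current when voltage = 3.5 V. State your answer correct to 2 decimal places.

13.40

n = 7, Σx = 52.1, Σy = 129.99, Σxy = 1032.103, Σx² = 437.01
Sxx = Σx² − (Σx)²/n = 437.01 − 387.772857 = 49.237143
Sxy = Σxy − (Σx)(Σy)/n = 1032.103 − 967.497 = 64.606
b = Sxy/Sxx = 64.606/49.237143 = 1.312139
a = ȳ − b·x̄ = 18.57 − 1.312139·7.442857 = 8.803933
ŷ(3.5) = a + b·3.5 = 8.803933 + 1.312139·3.5 = 13.396421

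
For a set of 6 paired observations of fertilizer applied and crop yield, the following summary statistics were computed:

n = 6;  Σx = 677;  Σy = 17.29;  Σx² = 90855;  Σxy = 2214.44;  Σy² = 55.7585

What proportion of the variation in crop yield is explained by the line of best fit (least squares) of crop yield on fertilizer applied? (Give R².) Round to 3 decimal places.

Sxx = Σx² − (Σx)²/n = 90855 − 76388.166667 = 14466.833333
Sxy = Σxy − (Σx)(Σy)/n = 2214.44 − 1950.888333 = 263.551667
Syy = Σy² − (Σy)²/n = 55.7585 − 49.824017 = 5.934483
R² = Sxy²/(Sxx·Syy) = (263.551667)²/(14466.833333·5.934483) = 0.809050

0.809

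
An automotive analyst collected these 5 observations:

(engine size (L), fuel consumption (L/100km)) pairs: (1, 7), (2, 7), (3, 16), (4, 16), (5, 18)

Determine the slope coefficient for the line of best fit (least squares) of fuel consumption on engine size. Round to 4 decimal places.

n = 5, Σx = 15, Σy = 64, Σxy = 223, Σx² = 55
Sxx = Σx² − (Σx)²/n = 55 − 45 = 10
Sxy = Σxy − (Σx)(Σy)/n = 223 − 192 = 31
b = Sxy/Sxx = 31/10 = 3.1

3.1000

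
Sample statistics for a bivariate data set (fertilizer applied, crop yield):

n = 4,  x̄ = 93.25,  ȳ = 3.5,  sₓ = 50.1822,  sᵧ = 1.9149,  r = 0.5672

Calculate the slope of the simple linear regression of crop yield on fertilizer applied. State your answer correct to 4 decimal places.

b = r · sᵧ/sₓ = 0.5672 · 1.9149/50.1822 = 0.021644

0.0216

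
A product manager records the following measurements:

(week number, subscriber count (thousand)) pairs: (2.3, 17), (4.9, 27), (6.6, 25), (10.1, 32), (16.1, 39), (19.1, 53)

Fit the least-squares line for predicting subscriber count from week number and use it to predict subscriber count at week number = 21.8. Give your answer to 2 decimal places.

n = 6, Σx = 59.1, Σy = 193, Σxy = 2299.8, Σx² = 798.89
Sxx = Σx² − (Σx)²/n = 798.89 − 582.135 = 216.755
Sxy = Σxy − (Σx)(Σy)/n = 2299.8 − 1901.05 = 398.75
b = Sxy/Sxx = 398.75/216.755 = 1.839635
a = ȳ − b·x̄ = 32.166667 − 1.839635·9.85 = 14.046266
ŷ(21.8) = a + b·21.8 = 14.046266 + 1.839635·21.8 = 54.150300

54.15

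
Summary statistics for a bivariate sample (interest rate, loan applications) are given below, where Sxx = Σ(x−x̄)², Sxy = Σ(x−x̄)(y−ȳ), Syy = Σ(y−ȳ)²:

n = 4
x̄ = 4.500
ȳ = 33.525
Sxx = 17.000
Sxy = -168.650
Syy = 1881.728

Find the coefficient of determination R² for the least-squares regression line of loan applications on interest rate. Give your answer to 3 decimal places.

0.889

R² = Sxy²/(Sxx·Syy) = (-168.65)²/(17·1881.728) = 0.889133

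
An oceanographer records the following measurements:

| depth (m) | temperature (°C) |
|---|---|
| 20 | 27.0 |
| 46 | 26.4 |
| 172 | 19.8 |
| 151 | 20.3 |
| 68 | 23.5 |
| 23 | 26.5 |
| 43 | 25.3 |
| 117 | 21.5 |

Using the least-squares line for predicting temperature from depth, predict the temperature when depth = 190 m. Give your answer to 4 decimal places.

n = 8, Σx = 640, Σy = 190.3, Σxy = 14036.2, Σx² = 75592
Sxx = Σx² − (Σx)²/n = 75592 − 51200 = 24392
Sxy = Σxy − (Σx)(Σy)/n = 14036.2 − 15224 = -1187.8
b = Sxy/Sxx = -1187.8/24392 = -0.048696
a = ȳ − b·x̄ = 23.7875 − (-0.048696)·80 = 27.683204
ŷ(190) = a + b·190 = 27.683204 + (-0.048696)·190 = 18.430908

18.4309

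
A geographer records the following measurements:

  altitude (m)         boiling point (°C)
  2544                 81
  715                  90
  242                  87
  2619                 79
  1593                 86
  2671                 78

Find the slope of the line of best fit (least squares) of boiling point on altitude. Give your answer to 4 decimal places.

-0.0042

n = 6, Σx = 10384, Σy = 501, Σxy = 843705, Σx² = 23572776
Sxx = Σx² − (Σx)²/n = 23572776 − 17971242.666667 = 5601533.333333
Sxy = Σxy − (Σx)(Σy)/n = 843705 − 867064 = -23359
b = Sxy/Sxx = -23359/5601533.333333 = -0.004170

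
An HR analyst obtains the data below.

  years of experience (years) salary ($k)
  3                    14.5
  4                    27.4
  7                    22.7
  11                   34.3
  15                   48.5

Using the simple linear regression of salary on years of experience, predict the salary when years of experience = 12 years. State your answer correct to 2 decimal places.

38.98

n = 5, Σx = 40, Σy = 147.4, Σxy = 1416.8, Σx² = 420
Sxx = Σx² − (Σx)²/n = 420 − 320 = 100
Sxy = Σxy − (Σx)(Σy)/n = 1416.8 − 1179.2 = 237.6
b = Sxy/Sxx = 237.6/100 = 2.376
a = ȳ − b·x̄ = 29.48 − 2.376·8 = 10.472
ŷ(12) = a + b·12 = 10.472 + 2.376·12 = 38.984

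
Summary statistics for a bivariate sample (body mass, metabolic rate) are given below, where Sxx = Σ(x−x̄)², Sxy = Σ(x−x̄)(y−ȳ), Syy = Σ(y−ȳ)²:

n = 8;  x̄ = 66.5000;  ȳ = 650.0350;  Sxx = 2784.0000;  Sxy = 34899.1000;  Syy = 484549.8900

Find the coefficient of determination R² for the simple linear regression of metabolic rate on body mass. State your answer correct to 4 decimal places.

0.9029

R² = Sxy²/(Sxx·Syy) = (34899.1)²/(2784·484549.89) = 0.902861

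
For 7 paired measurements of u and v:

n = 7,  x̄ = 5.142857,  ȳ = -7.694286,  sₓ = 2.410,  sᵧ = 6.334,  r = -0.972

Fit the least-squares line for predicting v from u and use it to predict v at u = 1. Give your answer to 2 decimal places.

2.89

b = r · sᵧ/sₓ = -0.972 · 6.334/2.41 = -2.554626
a = ȳ − b·x̄ = -7.694286 − (-2.554626)·5.142857 = 5.443789
ŷ(1) = a + b·1 = 5.443789 + (-2.554626)·1 = 2.889163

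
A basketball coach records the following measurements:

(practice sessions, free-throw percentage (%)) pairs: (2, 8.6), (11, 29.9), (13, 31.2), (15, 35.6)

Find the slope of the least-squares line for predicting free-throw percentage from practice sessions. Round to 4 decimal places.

n = 4, Σx = 41, Σy = 105.3, Σxy = 1285.7, Σx² = 519
Sxx = Σx² − (Σx)²/n = 519 − 420.25 = 98.75
Sxy = Σxy − (Σx)(Σy)/n = 1285.7 − 1079.325 = 206.375
b = Sxy/Sxx = 206.375/98.75 = 2.089873

2.0899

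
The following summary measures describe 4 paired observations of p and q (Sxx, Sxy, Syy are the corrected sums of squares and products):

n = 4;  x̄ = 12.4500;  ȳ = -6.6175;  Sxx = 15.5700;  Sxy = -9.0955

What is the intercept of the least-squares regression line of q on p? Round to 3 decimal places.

0.655

b = Sxy/Sxx = -9.0955/15.57 = -0.584168
a = ȳ − b·x̄ = -6.6175 − (-0.584168)·12.45 = 0.655395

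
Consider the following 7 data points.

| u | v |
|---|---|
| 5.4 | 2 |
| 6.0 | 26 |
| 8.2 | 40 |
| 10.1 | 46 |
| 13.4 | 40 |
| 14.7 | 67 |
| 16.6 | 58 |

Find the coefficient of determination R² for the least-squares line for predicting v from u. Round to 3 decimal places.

0.728

n = 7, Σx = 74.4, Σy = 279, Σxy = 3443.1, Σx² = 905.62, Σy² = 13849
Sxx = Σx² − (Σx)²/n = 905.62 − 790.765714 = 114.854286
Sxy = Σxy − (Σx)(Σy)/n = 3443.1 − 2965.371429 = 477.728571
Syy = Σy² − (Σy)²/n = 13849 − 11120.142857 = 2728.857143
R² = Sxy²/(Sxx·Syy) = (477.728571)²/(114.854286·2728.857143) = 0.728173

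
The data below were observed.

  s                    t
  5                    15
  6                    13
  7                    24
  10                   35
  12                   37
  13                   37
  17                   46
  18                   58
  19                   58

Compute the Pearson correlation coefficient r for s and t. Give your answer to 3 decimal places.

0.976

n = 9, Σx = 107, Σy = 323, Σxy = 4524, Σx² = 1497, Σy² = 13777
Sxx = Σx² − (Σx)²/n = 1497 − 1272.111111 = 224.888889
Sxy = Σxy − (Σx)(Σy)/n = 4524 − 3840.111111 = 683.888889
Syy = Σy² − (Σy)²/n = 13777 − 11592.111111 = 2184.888889
r = Sxy/√(Sxx·Syy) = 683.888889/√(491357.234568) = 683.888889/700.968783 = 0.975634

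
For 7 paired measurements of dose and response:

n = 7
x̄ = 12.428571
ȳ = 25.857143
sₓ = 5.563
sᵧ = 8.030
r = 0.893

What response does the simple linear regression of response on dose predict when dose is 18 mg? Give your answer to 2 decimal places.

b = r · sᵧ/sₓ = 0.893 · 8.03/5.563 = 1.289015
a = ȳ − b·x̄ = 25.857143 − 1.289015·12.428571 = 9.836530
ŷ(18) = a + b·18 = 9.836530 + 1.289015·18 = 33.038798

33.04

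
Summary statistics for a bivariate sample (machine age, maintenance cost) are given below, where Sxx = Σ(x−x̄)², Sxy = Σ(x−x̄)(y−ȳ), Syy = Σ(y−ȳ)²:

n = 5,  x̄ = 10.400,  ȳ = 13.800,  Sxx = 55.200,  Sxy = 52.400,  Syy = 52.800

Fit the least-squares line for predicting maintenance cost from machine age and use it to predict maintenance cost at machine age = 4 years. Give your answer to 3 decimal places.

b = Sxy/Sxx = 52.4/55.2 = 0.949275
a = ȳ − b·x̄ = 13.8 − 0.949275·10.4 = 3.927536
ŷ(4) = a + b·4 = 3.927536 + 0.949275·4 = 7.724638

7.725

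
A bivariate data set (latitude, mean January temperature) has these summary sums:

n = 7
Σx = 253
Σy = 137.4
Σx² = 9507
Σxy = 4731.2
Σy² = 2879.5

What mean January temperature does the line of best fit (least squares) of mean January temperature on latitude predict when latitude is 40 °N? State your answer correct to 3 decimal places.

17.132

Sxx = Σx² − (Σx)²/n = 9507 − 9144.142857 = 362.857143
Sxy = Σxy − (Σx)(Σy)/n = 4731.2 − 4966.028571 = -234.828571
b = Sxy/Sxx = -234.828571/362.857143 = -0.647165
a = ȳ − b·x̄ = 19.628571 − (-0.647165)·36.142857 = 43.018976
ŷ(40) = a + b·40 = 43.018976 + (-0.647165)·40 = 17.132362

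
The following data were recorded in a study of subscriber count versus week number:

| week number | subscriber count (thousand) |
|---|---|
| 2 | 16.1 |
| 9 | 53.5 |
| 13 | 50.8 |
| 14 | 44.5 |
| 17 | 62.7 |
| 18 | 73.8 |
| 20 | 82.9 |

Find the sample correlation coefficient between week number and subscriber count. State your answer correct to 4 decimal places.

n = 7, Σx = 93, Σy = 384.3, Σxy = 5849.4, Σx² = 1463, Σy² = 23932.49
Sxx = Σx² − (Σx)²/n = 1463 − 1235.571429 = 227.428571
Sxy = Σxy − (Σx)(Σy)/n = 5849.4 − 5105.7 = 743.7
Syy = Σy² − (Σy)²/n = 23932.49 − 21098.07 = 2834.42
r = Sxy/√(Sxx·Syy) = 743.7/√(644628.091429) = 743.7/802.887347 = 0.926282

0.9263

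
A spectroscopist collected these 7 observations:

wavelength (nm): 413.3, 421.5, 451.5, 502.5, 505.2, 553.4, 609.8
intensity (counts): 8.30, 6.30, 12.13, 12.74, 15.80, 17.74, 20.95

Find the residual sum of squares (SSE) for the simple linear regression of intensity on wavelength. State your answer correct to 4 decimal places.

11.8227

n = 7, Σx = 3457.2, Σy = 93.96, Σxy = 48539.171, Σx² = 1738172.28, Σy² = 1421.2746
Sxx = Σx² − (Σx)²/n = 1738172.28 − 1707461.691429 = 30710.588571
Sxy = Σxy − (Σx)(Σy)/n = 48539.171 − 46405.501714 = 2133.669286
Syy = Σy² − (Σy)²/n = 1421.2746 − 1261.211657 = 160.062943
b = Sxy/Sxx = 2133.669286/30710.588571 = 0.069477
SSE = Syy − b·Sxy = 160.062943 − 0.069477·2133.669286 = 11.822716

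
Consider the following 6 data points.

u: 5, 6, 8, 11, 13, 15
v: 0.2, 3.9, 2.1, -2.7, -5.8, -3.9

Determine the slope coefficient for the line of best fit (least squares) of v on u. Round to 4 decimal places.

-0.7874

n = 6, Σx = 58, Σy = -6.2, Σxy = -122.4, Σx² = 640
Sxx = Σx² − (Σx)²/n = 640 − 560.666667 = 79.333333
Sxy = Σxy − (Σx)(Σy)/n = -122.4 − (-59.933333) = -62.466667
b = Sxy/Sxx = -62.466667/79.333333 = -0.787395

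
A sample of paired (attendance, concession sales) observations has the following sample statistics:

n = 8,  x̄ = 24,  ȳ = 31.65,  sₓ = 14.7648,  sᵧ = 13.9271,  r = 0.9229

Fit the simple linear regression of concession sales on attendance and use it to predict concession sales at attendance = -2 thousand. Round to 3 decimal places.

b = r · sᵧ/sₓ = 0.9229 · 13.9271/14.7648 = 0.870538
a = ȳ − b·x̄ = 31.65 − 0.870538·24 = 10.757086
ŷ(-2) = a + b·-2 = 10.757086 + 0.870538·(-2) = 9.016010

9.016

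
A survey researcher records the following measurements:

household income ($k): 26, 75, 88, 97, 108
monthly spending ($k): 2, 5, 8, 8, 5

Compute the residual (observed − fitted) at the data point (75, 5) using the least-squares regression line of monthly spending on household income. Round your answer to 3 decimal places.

-0.375

n = 5, Σx = 394, Σy = 28, Σxy = 2447, Σx² = 35118
Sxx = Σx² − (Σx)²/n = 35118 − 31047.2 = 4070.8
Sxy = Σxy − (Σx)(Σy)/n = 2447 − 2206.4 = 240.6
b = Sxy/Sxx = 240.6/4070.8 = 0.059104
a = ȳ − b·x̄ = 5.6 − 0.059104·78.8 = 0.942616
ŷ(75) = 0.942616 + 0.059104·75 = 5.375405
residual = y − ŷ = 5 − 5.375405 = -0.375405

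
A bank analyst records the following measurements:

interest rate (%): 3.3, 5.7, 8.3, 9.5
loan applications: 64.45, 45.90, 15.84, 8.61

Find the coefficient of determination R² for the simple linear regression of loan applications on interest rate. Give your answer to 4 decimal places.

0.9908

n = 4, Σx = 26.8, Σy = 134.8, Σxy = 687.582, Σx² = 202.52, Σy² = 6585.6502
Sxx = Σx² − (Σx)²/n = 202.52 − 179.56 = 22.96
Sxy = Σxy − (Σx)(Σy)/n = 687.582 − 903.16 = -215.578
Syy = Σy² − (Σy)²/n = 6585.6502 − 4542.76 = 2042.8902
R² = Sxy²/(Sxx·Syy) = (-215.578)²/(22.96·2042.8902) = 0.990814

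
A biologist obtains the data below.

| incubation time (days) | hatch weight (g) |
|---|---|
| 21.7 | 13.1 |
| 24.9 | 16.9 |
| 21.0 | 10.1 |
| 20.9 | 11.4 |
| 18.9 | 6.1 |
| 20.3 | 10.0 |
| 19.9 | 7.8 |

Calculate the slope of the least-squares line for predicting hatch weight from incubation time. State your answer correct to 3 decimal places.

1.796

n = 7, Σx = 147.6, Σy = 75.4, Σxy = 1628.95, Σx² = 3134.02
Sxx = Σx² − (Σx)²/n = 3134.02 − 3112.251429 = 21.768571
Sxy = Σxy − (Σx)(Σy)/n = 1628.95 − 1589.862857 = 39.087143
b = Sxy/Sxx = 39.087143/21.768571 = 1.795577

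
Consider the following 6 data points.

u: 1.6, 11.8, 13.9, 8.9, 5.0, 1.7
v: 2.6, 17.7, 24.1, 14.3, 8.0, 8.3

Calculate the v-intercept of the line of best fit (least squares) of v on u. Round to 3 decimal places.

2.299

n = 6, Σx = 42.9, Σy = 75, Σxy = 729.39, Σx² = 442.11
Sxx = Σx² − (Σx)²/n = 442.11 − 306.735 = 135.375
Sxy = Σxy − (Σx)(Σy)/n = 729.39 − 536.25 = 193.14
b = Sxy/Sxx = 193.14/135.375 = 1.426704
a = ȳ − b·x̄ = 12.5 − 1.426704·7.15 = 2.299069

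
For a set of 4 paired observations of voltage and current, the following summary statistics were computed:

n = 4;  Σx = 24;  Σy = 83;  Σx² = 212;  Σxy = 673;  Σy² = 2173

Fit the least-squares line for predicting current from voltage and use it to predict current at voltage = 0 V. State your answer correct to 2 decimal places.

5.31

Sxx = Σx² − (Σx)²/n = 212 − 144 = 68
Sxy = Σxy − (Σx)(Σy)/n = 673 − 498 = 175
b = Sxy/Sxx = 175/68 = 2.573529
a = ȳ − b·x̄ = 20.75 − 2.573529·6 = 5.308824
ŷ(0) = a + b·0 = 5.308824 + 2.573529·0 = 5.308824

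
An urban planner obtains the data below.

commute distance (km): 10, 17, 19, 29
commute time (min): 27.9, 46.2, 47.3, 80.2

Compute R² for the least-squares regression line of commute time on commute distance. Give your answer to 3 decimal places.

n = 4, Σx = 75, Σy = 201.6, Σxy = 4288.9, Σx² = 1591, Σy² = 11582.18
Sxx = Σx² − (Σx)²/n = 1591 − 1406.25 = 184.75
Sxy = Σxy − (Σx)(Σy)/n = 4288.9 − 3780 = 508.9
Syy = Σy² − (Σy)²/n = 11582.18 − 10160.64 = 1421.54
R² = Sxy²/(Sxx·Syy) = (508.9)²/(184.75·1421.54) = 0.986101

0.986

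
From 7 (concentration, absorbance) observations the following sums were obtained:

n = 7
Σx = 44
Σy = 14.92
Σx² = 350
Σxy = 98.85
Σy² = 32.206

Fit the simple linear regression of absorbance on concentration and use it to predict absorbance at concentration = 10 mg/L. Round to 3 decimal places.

Sxx = Σx² − (Σx)²/n = 350 − 276.571429 = 73.428571
Sxy = Σxy − (Σx)(Σy)/n = 98.85 − 93.782857 = 5.067143
b = Sxy/Sxx = 5.067143/73.428571 = 0.069008
a = ȳ − b·x̄ = 2.131429 − 0.069008·6.285714 = 1.697665
ŷ(10) = a + b·10 = 1.697665 + 0.069008·10 = 2.387743

2.388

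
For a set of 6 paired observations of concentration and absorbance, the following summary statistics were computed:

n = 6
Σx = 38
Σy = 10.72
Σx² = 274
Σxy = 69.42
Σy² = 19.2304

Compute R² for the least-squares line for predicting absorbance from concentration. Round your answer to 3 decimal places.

0.904

Sxx = Σx² − (Σx)²/n = 274 − 240.666667 = 33.333333
Sxy = Σxy − (Σx)(Σy)/n = 69.42 − 67.893333 = 1.526667
Syy = Σy² − (Σy)²/n = 19.2304 − 19.153067 = 0.077333
R² = Sxy²/(Sxx·Syy) = (1.526667)²/(33.333333·0.077333) = 0.904155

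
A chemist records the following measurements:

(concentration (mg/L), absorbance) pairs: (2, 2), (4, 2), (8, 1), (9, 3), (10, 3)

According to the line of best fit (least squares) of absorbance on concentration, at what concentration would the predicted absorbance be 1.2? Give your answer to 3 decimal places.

-4.127

n = 5, Σx = 33, Σy = 11, Σxy = 77, Σx² = 265
Sxx = Σx² − (Σx)²/n = 265 − 217.8 = 47.2
Sxy = Σxy − (Σx)(Σy)/n = 77 − 72.6 = 4.4
b = Sxy/Sxx = 4.4/47.2 = 0.093220
a = ȳ − b·x̄ = 2.2 − 0.093220·6.6 = 1.584746
Set a + b·x = 1.2: x = (1.2 − 1.584746) / 0.093220 = -4.127273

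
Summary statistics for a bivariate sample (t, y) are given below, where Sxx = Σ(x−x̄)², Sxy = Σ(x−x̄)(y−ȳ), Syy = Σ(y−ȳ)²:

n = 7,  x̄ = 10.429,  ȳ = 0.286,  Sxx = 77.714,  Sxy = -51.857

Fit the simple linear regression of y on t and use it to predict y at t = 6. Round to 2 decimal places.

b = Sxy/Sxx = -51.857/77.714 = -0.667280
a = ȳ − b·x̄ = 0.286 − (-0.667280)·10.429 = 7.245063
ŷ(6) = a + b·6 = 7.245063 + (-0.667280)·6 = 3.241383

3.24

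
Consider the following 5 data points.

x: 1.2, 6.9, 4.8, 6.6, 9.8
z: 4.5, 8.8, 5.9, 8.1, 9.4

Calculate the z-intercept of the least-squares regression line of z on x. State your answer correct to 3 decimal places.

3.683

n = 5, Σx = 29.3, Σy = 36.7, Σxy = 240.02, Σx² = 211.69
Sxx = Σx² − (Σx)²/n = 211.69 − 171.698 = 39.992
Sxy = Σxy − (Σx)(Σy)/n = 240.02 − 215.062 = 24.958
b = Sxy/Sxx = 24.958/39.992 = 0.624075
a = ȳ − b·x̄ = 7.34 − 0.624075·5.86 = 3.682922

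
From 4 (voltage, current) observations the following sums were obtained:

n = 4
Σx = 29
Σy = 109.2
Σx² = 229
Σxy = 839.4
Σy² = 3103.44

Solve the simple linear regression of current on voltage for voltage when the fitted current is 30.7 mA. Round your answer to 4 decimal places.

8.5865

Sxx = Σx² − (Σx)²/n = 229 − 210.25 = 18.75
Sxy = Σxy − (Σx)(Σy)/n = 839.4 − 791.7 = 47.7
b = Sxy/Sxx = 47.7/18.75 = 2.544
a = ȳ − b·x̄ = 27.3 − 2.544·7.25 = 8.856
Set a + b·x = 30.7: x = (30.7 − 8.856) / 2.544 = 8.586478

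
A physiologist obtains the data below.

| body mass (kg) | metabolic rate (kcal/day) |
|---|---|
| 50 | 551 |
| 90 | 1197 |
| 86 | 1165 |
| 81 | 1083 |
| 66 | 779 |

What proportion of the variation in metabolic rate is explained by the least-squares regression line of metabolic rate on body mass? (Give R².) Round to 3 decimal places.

0.993

n = 5, Σx = 373, Σy = 4775, Σxy = 374607, Σx² = 28913, Σy² = 4873365
Sxx = Σx² − (Σx)²/n = 28913 − 27825.8 = 1087.2
Sxy = Σxy − (Σx)(Σy)/n = 374607 − 356215 = 18392
Syy = Σy² − (Σy)²/n = 4873365 − 4560125 = 313240
R² = Sxy²/(Sxx·Syy) = (18392)²/(1087.2·313240) = 0.993279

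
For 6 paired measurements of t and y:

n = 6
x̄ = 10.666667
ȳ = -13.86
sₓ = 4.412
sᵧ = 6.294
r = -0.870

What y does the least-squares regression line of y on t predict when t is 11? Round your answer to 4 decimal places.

-14.2737

b = r · sᵧ/sₓ = -0.87 · 6.294/4.412 = -1.241111
a = ȳ − b·x̄ = -13.86 − (-1.241111)·10.666667 = -0.621486
ŷ(11) = a + b·11 = -0.621486 + (-1.241111)·11 = -14.273703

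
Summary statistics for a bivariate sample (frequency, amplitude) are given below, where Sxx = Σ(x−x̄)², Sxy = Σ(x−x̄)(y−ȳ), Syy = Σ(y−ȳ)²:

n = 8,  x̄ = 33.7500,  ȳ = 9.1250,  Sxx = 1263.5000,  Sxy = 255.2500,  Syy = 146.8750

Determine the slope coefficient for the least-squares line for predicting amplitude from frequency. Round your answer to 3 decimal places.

0.202

b = Sxy/Sxx = 255.25/1263.5 = 0.202018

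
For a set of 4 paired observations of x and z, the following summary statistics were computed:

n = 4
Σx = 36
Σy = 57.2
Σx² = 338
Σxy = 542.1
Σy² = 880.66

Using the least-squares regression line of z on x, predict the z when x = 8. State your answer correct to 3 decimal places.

Sxx = Σx² − (Σx)²/n = 338 − 324 = 14
Sxy = Σxy − (Σx)(Σy)/n = 542.1 − 514.8 = 27.3
b = Sxy/Sxx = 27.3/14 = 1.95
a = ȳ − b·x̄ = 14.3 − 1.95·9 = -3.25
ŷ(8) = a + b·8 = -3.25 + 1.95·8 = 12.35

12.350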